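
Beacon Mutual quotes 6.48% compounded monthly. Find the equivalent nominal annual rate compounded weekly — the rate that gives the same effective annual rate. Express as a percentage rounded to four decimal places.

EAR = (1 + 0.0648/12)^12 − 1 = 0.066760.
Solve (1 + r/52)^52 = 1.066760: r/52 = 1.066760^(1/52) − 1 = 0.001244, so r = 0.064666 = 6.4666%.

6.4666%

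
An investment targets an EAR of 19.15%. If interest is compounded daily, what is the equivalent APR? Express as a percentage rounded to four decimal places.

17.5255%

(1 + r/365)^365 − 1 = 0.1915, so 1 + r/365 = 1.1915^(1/365).
r/365 = 0.000480, so r = 0.175255 = 17.5255%.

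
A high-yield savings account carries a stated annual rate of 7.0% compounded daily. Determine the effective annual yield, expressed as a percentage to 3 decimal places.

EAR = (1 + 0.070/365)^365 − 1.
= (1 + 0.000192)^365 − 1 = 1.072501 − 1 = 7.250%.

7.250%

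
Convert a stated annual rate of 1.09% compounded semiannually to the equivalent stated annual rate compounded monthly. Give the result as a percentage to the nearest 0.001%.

1.088%

EAR = (1 + 0.0109/2)^2 − 1 = 0.010930.
Solve (1 + r/12)^12 = 1.010930: r/12 = 1.010930^(1/12) − 1 = 0.000906, so r = 0.010875 = 1.088%.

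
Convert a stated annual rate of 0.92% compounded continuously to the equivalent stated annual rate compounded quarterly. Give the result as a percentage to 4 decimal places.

0.9211%

EAR under continuous compounding: e^0.0092 − 1 = 0.009242.
Solve (1 + r/4)^4 = 1.009242: r/4 = 1.009242^(1/4) − 1 = 0.002303, so r = 0.009211 = 0.9211%.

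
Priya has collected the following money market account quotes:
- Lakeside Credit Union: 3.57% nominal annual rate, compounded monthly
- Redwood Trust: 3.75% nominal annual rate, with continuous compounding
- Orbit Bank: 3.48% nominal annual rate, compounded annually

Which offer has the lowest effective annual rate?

Lakeside Credit Union: (1 + 0.0357/12)^12 − 1 = 3.629%
Redwood Trust: e^0.0375 − 1 = 3.821%
Orbit Bank: compounded annually, EAR = 3.480%
The lowest effective annual rate is Orbit Bank at 3.480%.

Orbit Bank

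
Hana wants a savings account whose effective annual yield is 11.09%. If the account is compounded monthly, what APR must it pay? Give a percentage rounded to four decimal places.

10.5633%

(1 + r/12)^12 − 1 = 0.1109, so 1 + r/12 = 1.1109^(1/12).
r/12 = 0.008803, so r = 0.105633 = 10.5633%.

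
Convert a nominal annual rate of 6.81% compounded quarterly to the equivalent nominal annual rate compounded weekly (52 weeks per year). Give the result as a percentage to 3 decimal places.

EAR = (1 + 0.0681/4)^4 − 1 = 0.069859.
Solve (1 + r/52)^52 = 1.069859: r/52 = 1.069859^(1/52) − 1 = 0.001299, so r = 0.067571 = 6.757%.

6.757%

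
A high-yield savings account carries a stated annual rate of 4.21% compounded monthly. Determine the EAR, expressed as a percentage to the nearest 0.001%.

EAR = (1 + 0.0421/12)^12 − 1.
= 1.042922 − 1 = 4.292%.

4.292%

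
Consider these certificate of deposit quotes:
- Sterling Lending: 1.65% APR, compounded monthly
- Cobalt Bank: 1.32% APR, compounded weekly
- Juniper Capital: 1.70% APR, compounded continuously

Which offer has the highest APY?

Sterling Lending: (1 + 0.0165/12)^12 − 1 = 1.663%
Cobalt Bank: (1 + 0.0132/52)^52 − 1 = 1.329%
Juniper Capital: e^0.0170 − 1 = 1.715%
The highest effective annual rate is Juniper Capital at 1.715%.

Juniper Capital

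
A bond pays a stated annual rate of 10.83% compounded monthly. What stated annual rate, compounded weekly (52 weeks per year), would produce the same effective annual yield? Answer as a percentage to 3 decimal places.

EAR = (1 + 0.1083/12)^12 − 1 = 0.113841.
Solve (1 + r/52)^52 = 1.113841: r/52 = 1.113841^(1/52) − 1 = 0.002076, so r = 0.107926 = 10.793%.

10.793%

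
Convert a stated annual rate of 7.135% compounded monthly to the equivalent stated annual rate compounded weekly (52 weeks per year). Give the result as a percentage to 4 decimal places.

7.1187%

EAR = (1 + 0.07135/12)^12 − 1 = 0.073730.
Solve (1 + r/52)^52 = 1.073730: r/52 = 1.073730^(1/52) − 1 = 0.001369, so r = 0.071187 = 7.1187%.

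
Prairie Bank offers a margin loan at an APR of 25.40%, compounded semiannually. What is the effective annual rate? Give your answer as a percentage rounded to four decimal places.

EAR = (1 + 0.2540/2)^2 − 1.
= 1.270129 − 1 = 27.0129%.

27.0129%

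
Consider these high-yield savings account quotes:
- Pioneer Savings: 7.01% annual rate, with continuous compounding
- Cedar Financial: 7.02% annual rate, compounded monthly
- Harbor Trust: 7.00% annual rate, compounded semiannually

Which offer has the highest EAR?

Pioneer Savings

Pioneer Savings: e^0.0701 − 1 = 7.262%
Cedar Financial: (1 + 0.0702/12)^12 − 1 = 7.250%
Harbor Trust: (1 + 0.0700/2)^2 − 1 = 7.122%
The highest effective annual rate is Pioneer Savings at 7.262%.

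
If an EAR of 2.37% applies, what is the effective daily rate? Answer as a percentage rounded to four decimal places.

0.0064%

The per-day rate i satisfies (1 + i)^365 = 1 + 0.0237.
i = 1.0237^(1/365) − 1 = 0.0000642 = 0.0064%.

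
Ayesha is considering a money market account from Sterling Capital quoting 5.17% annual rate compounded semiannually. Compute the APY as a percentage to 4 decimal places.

EAR = (1 + 0.0517/2)^2 − 1.
= 1.052368 − 1 = 5.2368%.

5.2368%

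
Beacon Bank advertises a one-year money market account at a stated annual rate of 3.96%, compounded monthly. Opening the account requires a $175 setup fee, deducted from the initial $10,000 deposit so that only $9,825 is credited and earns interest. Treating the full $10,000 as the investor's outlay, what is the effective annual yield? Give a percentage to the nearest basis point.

Value after one year: 9,825 × (1 + 0.0396/12)^12 = 9,825 × 1.040327 = $10,221.21.
Effective yield on the $10,000 outlay: 10,221.21 / 10,000 − 1 = 0.022121 = 2.21%.

2.21%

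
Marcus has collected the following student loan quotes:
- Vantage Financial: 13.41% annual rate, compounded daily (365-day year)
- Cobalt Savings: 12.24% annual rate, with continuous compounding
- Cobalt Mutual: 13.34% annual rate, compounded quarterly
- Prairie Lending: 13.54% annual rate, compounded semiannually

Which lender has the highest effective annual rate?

Vantage Financial: (1 + 0.1341/365)^365 − 1 = 14.348%
Cobalt Savings: e^0.1224 − 1 = 13.021%
Cobalt Mutual: (1 + 0.1334/4)^4 − 1 = 14.022%
Prairie Lending: (1 + 0.1354/2)^2 − 1 = 13.998%
The highest effective annual rate is Vantage Financial at 14.348%.

Vantage Financial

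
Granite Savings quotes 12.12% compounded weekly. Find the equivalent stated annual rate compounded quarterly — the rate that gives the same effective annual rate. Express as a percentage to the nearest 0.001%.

12.291%

EAR = (1 + 0.1212/52)^52 − 1 = 0.128691.
Solve (1 + r/4)^4 = 1.128691: r/4 = 1.128691^(1/4) − 1 = 0.030727, so r = 0.122910 = 12.291%.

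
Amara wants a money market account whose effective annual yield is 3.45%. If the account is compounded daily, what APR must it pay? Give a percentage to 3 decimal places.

3.392%

(1 + r/365)^365 − 1 = 0.0345, so 1 + r/365 = 1.0345^(1/365).
r/365 = 0.000093, so r = 0.033920 = 3.392%.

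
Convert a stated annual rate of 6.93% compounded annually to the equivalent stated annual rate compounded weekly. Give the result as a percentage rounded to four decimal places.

Compounded annually, EAR = nominal = 0.069300.
Solve (1 + r/52)^52 = 1.069300: r/52 = 1.069300^(1/52) − 1 = 0.001289, so r = 0.067047 = 6.7047%.

6.7047%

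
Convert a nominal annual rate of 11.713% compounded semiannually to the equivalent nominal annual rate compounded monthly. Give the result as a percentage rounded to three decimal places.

11.437%

EAR = (1 + 0.11713/2)^2 − 1 = 0.120560.
Solve (1 + r/12)^12 = 1.120560: r/12 = 1.120560^(1/12) − 1 = 0.009531, so r = 0.114370 = 11.437%.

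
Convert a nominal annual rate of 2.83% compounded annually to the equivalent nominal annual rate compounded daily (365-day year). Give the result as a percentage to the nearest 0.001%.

Compounded annually, EAR = nominal = 0.028300.
Solve (1 + r/365)^365 = 1.028300: r/365 = 1.028300^(1/365) − 1 = 0.000076, so r = 0.027908 = 2.791%.

2.791%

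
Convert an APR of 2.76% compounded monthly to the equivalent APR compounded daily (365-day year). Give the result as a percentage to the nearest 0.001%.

EAR = (1 + 0.0276/12)^12 − 1 = 0.027952.
Solve (1 + r/365)^365 = 1.027952: r/365 = 1.027952^(1/365) − 1 = 0.000076, so r = 0.027569 = 2.757%.

2.757%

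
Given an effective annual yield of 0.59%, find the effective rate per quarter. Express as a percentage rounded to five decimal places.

The per-quarter rate i satisfies (1 + i)^4 = 1 + 0.0059.
i = 1.0059^(1/4) − 1 = 0.0014717 = 0.14717%.

0.14717%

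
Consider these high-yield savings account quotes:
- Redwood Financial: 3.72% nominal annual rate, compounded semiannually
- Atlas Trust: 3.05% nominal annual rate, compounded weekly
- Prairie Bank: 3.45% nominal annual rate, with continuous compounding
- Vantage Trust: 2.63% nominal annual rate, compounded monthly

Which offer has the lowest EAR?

Redwood Financial: (1 + 0.0372/2)^2 − 1 = 3.755%
Atlas Trust: (1 + 0.0305/52)^52 − 1 = 3.096%
Prairie Bank: e^0.0345 − 1 = 3.510%
Vantage Trust: (1 + 0.0263/12)^12 − 1 = 2.662%
The lowest effective annual rate is Vantage Trust at 2.662%.

Vantage Trust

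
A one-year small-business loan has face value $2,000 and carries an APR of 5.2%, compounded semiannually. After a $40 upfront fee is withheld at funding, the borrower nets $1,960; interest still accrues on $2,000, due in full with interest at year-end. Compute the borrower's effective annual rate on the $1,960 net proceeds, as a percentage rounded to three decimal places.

7.416%

Amount owed after one year: 2,000 × (1 + 0.052/2)^2 = 2,000 × 1.052676 = $2,105.35.
Effective rate on net proceeds: 2,105.35 / 1,960 − 1 = 0.074159 = 7.416%.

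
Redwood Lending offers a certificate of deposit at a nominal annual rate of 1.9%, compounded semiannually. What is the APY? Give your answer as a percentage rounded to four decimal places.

EAR = (1 + 0.019/2)^2 − 1.
= (1 + 0.009500)^2 − 1 = 1.019090 − 1 = 1.9090%.

1.9090%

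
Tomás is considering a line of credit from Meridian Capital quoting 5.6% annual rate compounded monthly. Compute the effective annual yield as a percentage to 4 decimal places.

EAR = (1 + 0.056/12)^12 − 1.
= (1 + 0.004667)^12 − 1 = 1.057460 − 1 = 5.7460%.

5.7460%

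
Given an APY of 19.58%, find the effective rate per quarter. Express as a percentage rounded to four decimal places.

The per-quarter rate i satisfies (1 + i)^4 = 1 + 0.1958.
i = 1.1958^(1/4) − 1 = 0.0457181 = 4.5718%.

4.5718%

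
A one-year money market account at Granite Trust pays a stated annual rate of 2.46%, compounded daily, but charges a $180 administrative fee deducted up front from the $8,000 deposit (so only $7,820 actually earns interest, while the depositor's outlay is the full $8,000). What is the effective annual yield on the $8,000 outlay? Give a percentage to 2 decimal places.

0.18%

Value after one year: 7,820 × (1 + 0.0246/365)^365 = 7,820 × 1.024904 = $8,014.75.
Effective yield on the $8,000 outlay: 8,014.75 / 8,000 − 1 = 0.001844 = 0.18%.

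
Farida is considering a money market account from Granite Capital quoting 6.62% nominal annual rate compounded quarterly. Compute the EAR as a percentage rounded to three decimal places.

6.786%

EAR = (1 + 0.0662/4)^4 − 1.
= (1 + 0.016550)^4 − 1 = 1.067862 − 1 = 6.786%.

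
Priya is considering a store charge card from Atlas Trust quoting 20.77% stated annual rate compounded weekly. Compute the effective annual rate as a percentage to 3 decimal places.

EAR = (1 + 0.2077/52)^52 − 1.
= 1.230335 − 1 = 23.033%.

23.033%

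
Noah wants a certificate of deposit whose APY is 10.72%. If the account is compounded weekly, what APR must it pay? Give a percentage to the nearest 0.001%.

(1 + r/52)^52 − 1 = 0.1072, so 1 + r/52 = 1.1072^(1/52).
r/52 = 0.001960, so r = 0.101934 = 10.193%.

10.193%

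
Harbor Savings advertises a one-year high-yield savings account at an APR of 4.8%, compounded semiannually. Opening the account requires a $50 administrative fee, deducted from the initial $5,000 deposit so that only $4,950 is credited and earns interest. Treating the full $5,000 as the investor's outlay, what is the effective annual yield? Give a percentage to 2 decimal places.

3.81%

Value after one year: 4,950 × (1 + 0.048/2)^2 = 4,950 × 1.048576 = $5,190.45.
Effective yield on the $5,000 outlay: 5,190.45 / 5,000 − 1 = 0.038090 = 3.81%.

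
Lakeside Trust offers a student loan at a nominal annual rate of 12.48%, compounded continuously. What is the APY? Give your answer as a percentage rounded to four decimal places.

With continuous compounding, EAR = e^0.1248 − 1.
e^0.1248 = 1.132922, so EAR = 0.132922 = 13.2922%.

13.2922%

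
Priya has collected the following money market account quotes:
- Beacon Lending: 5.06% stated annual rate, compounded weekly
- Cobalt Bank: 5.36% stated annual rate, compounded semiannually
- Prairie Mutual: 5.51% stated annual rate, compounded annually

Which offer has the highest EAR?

Beacon Lending: (1 + 0.0506/52)^52 − 1 = 5.188%
Cobalt Bank: (1 + 0.0536/2)^2 − 1 = 5.432%
Prairie Mutual: compounded annually, EAR = 5.510%
The highest effective annual rate is Prairie Mutual at 5.510%.

Prairie Mutual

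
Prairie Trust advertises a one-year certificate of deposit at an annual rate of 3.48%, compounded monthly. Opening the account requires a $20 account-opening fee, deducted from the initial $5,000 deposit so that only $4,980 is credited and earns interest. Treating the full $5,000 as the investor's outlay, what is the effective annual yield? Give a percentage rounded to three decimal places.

Value after one year: 4,980 × (1 + 0.0348/12)^12 = 4,980 × 1.035360 = $5,156.10.
Effective yield on the $5,000 outlay: 5,156.10 / 5,000 − 1 = 0.031219 = 3.122%.

3.122%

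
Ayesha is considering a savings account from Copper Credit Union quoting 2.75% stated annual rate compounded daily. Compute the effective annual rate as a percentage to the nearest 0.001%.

EAR = (1 + 0.0275/365)^365 − 1.
= 1.027881 − 1 = 2.788%.

2.788%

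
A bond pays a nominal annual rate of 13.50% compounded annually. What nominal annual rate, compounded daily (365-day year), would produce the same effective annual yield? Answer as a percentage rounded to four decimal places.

Compounded annually, EAR = nominal = 0.135000.
Solve (1 + r/365)^365 = 1.135000: r/365 = 1.135000^(1/365) − 1 = 0.000347, so r = 0.126655 = 12.6655%.

12.6655%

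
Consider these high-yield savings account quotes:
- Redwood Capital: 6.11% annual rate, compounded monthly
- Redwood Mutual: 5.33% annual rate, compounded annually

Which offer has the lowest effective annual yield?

Redwood Mutual

Redwood Capital: (1 + 0.0611/12)^12 − 1 = 6.284%
Redwood Mutual: compounded annually, EAR = 5.330%
The lowest effective annual rate is Redwood Mutual at 5.330%.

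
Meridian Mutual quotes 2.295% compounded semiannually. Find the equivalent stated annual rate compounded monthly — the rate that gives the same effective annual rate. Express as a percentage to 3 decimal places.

2.284%

EAR = (1 + 0.02295/2)^2 − 1 = 0.023082.
Solve (1 + r/12)^12 = 1.023082: r/12 = 1.023082^(1/12) − 1 = 0.001903, so r = 0.022841 = 2.284%.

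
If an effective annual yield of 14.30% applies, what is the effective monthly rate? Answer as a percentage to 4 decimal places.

1.1200%

The per-month rate i satisfies (1 + i)^12 = 1 + 0.1430.
i = 1.1430^(1/12) − 1 = 0.0112003 = 1.1200%.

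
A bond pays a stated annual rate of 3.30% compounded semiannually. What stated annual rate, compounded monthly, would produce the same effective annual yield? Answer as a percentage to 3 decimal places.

EAR = (1 + 0.0330/2)^2 − 1 = 0.033272.
Solve (1 + r/12)^12 = 1.033272: r/12 = 1.033272^(1/12) − 1 = 0.002731, so r = 0.032775 = 3.278%.

3.278%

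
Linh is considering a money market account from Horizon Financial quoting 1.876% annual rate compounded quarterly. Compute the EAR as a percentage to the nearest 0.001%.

EAR = (1 + 0.01876/4)^4 − 1.
= 1.018892 − 1 = 1.889%.

1.889%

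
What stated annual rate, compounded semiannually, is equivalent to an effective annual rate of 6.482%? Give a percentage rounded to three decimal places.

6.380%

(1 + r/2)^2 − 1 = 0.06482, so 1 + r/2 = 1.06482^(1/2).
r/2 = 0.031901, so r = 0.063802 = 6.380%.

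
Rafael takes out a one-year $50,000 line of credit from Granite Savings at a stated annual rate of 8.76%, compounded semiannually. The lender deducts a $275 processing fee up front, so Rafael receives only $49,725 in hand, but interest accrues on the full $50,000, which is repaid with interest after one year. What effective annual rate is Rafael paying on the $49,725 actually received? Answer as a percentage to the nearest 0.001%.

9.554%

Amount owed after one year: 50,000 × (1 + 0.0876/2)^2 = 50,000 × 1.089518 = $54,475.92.
Effective rate on net proceeds: 54,475.92 / 49,725 − 1 = 0.095544 = 9.554%.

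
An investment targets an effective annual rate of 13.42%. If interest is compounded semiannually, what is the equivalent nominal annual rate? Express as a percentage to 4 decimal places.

12.9977%

(1 + r/2)^2 − 1 = 0.1342, so 1 + r/2 = 1.1342^(1/2).
r/2 = 0.064988, so r = 0.129977 = 12.9977%.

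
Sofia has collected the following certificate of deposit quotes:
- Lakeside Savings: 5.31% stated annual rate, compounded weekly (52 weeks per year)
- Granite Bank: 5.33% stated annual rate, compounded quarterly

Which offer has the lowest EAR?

Lakeside Savings: (1 + 0.0531/52)^52 − 1 = 5.451%
Granite Bank: (1 + 0.0533/4)^4 − 1 = 5.437%
The lowest effective annual rate is Granite Bank at 5.437%.

Granite Bank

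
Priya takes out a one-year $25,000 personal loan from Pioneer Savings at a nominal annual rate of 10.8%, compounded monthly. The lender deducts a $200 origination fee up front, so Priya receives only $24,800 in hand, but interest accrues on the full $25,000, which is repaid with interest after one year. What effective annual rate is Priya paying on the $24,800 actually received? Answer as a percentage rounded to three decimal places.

Amount owed after one year: 25,000 × (1 + 0.108/12)^12 = 25,000 × 1.113510 = $27,837.74.
Effective rate on net proceeds: 27,837.74 / 24,800 − 1 = 0.122490 = 12.249%.

12.249%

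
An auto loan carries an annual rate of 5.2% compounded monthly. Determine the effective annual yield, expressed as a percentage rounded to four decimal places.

5.3257%

EAR = (1 + 0.052/12)^12 − 1.
= (1 + 0.004333)^12 − 1 = 1.053257 − 1 = 5.3257%.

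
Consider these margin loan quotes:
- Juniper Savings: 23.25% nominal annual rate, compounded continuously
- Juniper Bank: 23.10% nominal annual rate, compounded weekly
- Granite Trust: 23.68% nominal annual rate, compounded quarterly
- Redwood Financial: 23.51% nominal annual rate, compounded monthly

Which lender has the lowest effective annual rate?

Juniper Savings: e^0.2325 − 1 = 26.175%
Juniper Bank: (1 + 0.2310/52)^52 − 1 = 25.921%
Granite Trust: (1 + 0.2368/4)^4 − 1 = 25.867%
Redwood Financial: (1 + 0.2351/12)^12 − 1 = 26.216%
The lowest effective annual rate is Granite Trust at 25.867%.

Granite Trust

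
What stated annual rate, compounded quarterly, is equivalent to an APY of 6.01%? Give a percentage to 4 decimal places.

(1 + r/4)^4 − 1 = 0.0601, so 1 + r/4 = 1.0601^(1/4).
r/4 = 0.014698, so r = 0.058791 = 5.8791%.

5.8791%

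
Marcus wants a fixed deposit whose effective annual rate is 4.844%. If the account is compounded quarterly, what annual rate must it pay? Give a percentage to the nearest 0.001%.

(1 + r/4)^4 − 1 = 0.04844, so 1 + r/4 = 1.04844^(1/4).
r/4 = 0.011896, so r = 0.047584 = 4.758%.

4.758%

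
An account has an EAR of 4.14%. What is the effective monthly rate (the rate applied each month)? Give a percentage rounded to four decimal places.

0.3386%

The per-month rate i satisfies (1 + i)^12 = 1 + 0.0414.
i = 1.0414^(1/12) − 1 = 0.0033862 = 0.3386%.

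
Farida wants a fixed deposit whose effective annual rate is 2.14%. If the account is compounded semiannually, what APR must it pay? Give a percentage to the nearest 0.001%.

(1 + r/2)^2 − 1 = 0.0214, so 1 + r/2 = 1.0214^(1/2).
r/2 = 0.010643, so r = 0.021287 = 2.129%.

2.129%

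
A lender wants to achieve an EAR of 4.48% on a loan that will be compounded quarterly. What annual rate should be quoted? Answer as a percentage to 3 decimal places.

(1 + r/4)^4 − 1 = 0.0448, so 1 + r/4 = 1.0448^(1/4).
r/4 = 0.011017, so r = 0.044066 = 4.407%.

4.407%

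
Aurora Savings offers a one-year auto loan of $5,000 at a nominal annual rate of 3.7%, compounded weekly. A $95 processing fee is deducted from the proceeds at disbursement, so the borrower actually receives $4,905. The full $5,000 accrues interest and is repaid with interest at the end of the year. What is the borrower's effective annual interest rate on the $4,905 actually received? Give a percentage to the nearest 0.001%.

5.778%

Amount owed after one year: 5,000 × (1 + 0.037/52)^52 = 5,000 × 1.037679 = $5,188.40.
Effective rate on net proceeds: 5,188.40 / 4,905 − 1 = 0.057777 = 5.778%.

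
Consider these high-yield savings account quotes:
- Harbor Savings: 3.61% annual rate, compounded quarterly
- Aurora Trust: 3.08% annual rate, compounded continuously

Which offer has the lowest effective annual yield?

Aurora Trust

Harbor Savings: (1 + 0.0361/4)^4 − 1 = 3.659%
Aurora Trust: e^0.0308 − 1 = 3.128%
The lowest effective annual rate is Aurora Trust at 3.128%.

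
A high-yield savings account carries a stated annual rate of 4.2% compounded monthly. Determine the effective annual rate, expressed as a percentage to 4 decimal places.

EAR = (1 + 0.042/12)^12 − 1.
= 1.042818 − 1 = 4.2818%.

4.2818%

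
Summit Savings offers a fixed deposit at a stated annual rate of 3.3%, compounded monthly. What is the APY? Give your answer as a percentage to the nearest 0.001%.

3.350%

EAR = (1 + 0.033/12)^12 − 1.
= (1 + 0.002750)^12 − 1 = 1.033504 − 1 = 3.350%.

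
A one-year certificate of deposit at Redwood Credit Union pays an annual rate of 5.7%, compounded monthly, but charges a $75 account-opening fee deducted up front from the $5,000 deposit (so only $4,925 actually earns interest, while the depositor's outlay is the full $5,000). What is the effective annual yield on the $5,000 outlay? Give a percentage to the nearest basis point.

4.26%

Value after one year: 4,925 × (1 + 0.057/12)^12 = 4,925 × 1.058513 = $5,213.18.
Effective yield on the $5,000 outlay: 5,213.18 / 5,000 − 1 = 0.042635 = 4.26%.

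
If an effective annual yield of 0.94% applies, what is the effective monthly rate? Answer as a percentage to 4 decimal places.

0.0780%

The per-month rate i satisfies (1 + i)^12 = 1 + 0.0094.
i = 1.0094^(1/12) − 1 = 0.0007800 = 0.0780%.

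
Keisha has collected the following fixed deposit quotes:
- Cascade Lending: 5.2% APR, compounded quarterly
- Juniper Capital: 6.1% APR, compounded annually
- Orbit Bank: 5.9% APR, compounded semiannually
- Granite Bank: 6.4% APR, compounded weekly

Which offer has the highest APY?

Cascade Lending: (1 + 0.052/4)^4 − 1 = 5.302%
Juniper Capital: compounded annually, EAR = 6.100%
Orbit Bank: (1 + 0.059/2)^2 − 1 = 5.987%
Granite Bank: (1 + 0.064/52)^52 − 1 = 6.605%
The highest effective annual rate is Granite Bank at 6.605%.

Granite Bank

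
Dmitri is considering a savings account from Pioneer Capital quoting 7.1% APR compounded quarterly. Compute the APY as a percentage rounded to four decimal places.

7.2913%

EAR = (1 + 0.071/4)^4 − 1.
= (1 + 0.017750)^4 − 1 = 1.072913 − 1 = 7.2913%.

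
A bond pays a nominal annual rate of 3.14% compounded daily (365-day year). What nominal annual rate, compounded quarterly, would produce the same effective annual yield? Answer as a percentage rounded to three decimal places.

3.152%

EAR = (1 + 0.0314/365)^365 − 1 = 0.031897.
Solve (1 + r/4)^4 = 1.031897: r/4 = 1.031897^(1/4) − 1 = 0.007881, so r = 0.031522 = 3.152%.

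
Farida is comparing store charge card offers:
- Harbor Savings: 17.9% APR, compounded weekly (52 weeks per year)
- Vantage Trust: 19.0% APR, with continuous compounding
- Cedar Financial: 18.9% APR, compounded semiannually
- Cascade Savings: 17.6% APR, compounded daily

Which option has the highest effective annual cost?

Harbor Savings: (1 + 0.179/52)^52 − 1 = 19.565%
Vantage Trust: e^0.190 − 1 = 20.925%
Cedar Financial: (1 + 0.189/2)^2 − 1 = 19.793%
Cascade Savings: (1 + 0.176/365)^365 − 1 = 19.239%
The highest effective annual rate is Vantage Trust at 20.925%.

Vantage Trust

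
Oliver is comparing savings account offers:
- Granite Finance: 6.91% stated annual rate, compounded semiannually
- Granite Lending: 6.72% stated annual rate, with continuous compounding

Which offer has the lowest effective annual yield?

Granite Finance: (1 + 0.0691/2)^2 − 1 = 7.029%
Granite Lending: e^0.0672 − 1 = 6.951%
The lowest effective annual rate is Granite Lending at 6.951%.

Granite Lending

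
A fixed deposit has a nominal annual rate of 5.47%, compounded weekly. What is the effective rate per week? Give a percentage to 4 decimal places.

0.1052%

With a nominal annual rate compounded weekly, the periodic rate is the nominal rate divided by 52.
i = 0.0547 / 52 = 0.0010519 = 0.1052%.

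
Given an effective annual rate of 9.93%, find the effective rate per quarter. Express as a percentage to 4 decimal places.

2.3951%

The per-quarter rate i satisfies (1 + i)^4 = 1 + 0.0993.
i = 1.0993^(1/4) − 1 = 0.0239507 = 2.3951%.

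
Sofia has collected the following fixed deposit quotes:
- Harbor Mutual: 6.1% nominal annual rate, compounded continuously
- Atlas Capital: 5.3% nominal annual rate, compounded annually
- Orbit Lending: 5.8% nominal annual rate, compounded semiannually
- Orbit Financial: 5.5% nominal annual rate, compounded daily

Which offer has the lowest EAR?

Harbor Mutual: e^0.061 − 1 = 6.290%
Atlas Capital: compounded annually, EAR = 5.300%
Orbit Lending: (1 + 0.058/2)^2 − 1 = 5.884%
Orbit Financial: (1 + 0.055/365)^365 − 1 = 5.654%
The lowest effective annual rate is Atlas Capital at 5.300%.

Atlas Capital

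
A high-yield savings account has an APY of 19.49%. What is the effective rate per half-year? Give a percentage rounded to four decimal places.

The per-half-year rate i satisfies (1 + i)^2 = 1 + 0.1949.
i = 1.1949^(1/2) − 1 = 0.0931148 = 9.3115%.

9.3115%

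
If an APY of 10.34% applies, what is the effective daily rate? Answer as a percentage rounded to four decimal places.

0.0270%

The per-day rate i satisfies (1 + i)^365 = 1 + 0.1034.
i = 1.1034^(1/365) − 1 = 0.0002696 = 0.0270%.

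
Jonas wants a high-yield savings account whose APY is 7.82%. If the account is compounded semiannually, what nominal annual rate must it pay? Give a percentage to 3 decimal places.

7.673%

(1 + r/2)^2 − 1 = 0.0782, so 1 + r/2 = 1.0782^(1/2).
r/2 = 0.038364, so r = 0.076728 = 7.673%.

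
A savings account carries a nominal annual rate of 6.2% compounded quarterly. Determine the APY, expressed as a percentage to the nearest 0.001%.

EAR = (1 + 0.062/4)^4 − 1.
= 1.063456 − 1 = 6.346%.

6.346%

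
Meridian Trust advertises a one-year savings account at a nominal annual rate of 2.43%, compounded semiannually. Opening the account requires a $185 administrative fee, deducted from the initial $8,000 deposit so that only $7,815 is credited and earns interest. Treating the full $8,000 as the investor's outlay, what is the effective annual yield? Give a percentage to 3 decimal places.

Value after one year: 7,815 × (1 + 0.0243/2)^2 = 7,815 × 1.024448 = $8,006.06.
Effective yield on the $8,000 outlay: 8,006.06 / 8,000 − 1 = 0.000757 = 0.076%.

0.076%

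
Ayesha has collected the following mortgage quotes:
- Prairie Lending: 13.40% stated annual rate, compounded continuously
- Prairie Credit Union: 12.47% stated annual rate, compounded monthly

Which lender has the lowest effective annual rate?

Prairie Lending: e^0.1340 − 1 = 14.339%
Prairie Credit Union: (1 + 0.1247/12)^12 − 1 = 13.208%
The lowest effective annual rate is Prairie Credit Union at 13.208%.

Prairie Credit Union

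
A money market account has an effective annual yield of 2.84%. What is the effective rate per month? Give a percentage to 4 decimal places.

0.2336%

The per-month rate i satisfies (1 + i)^12 = 1 + 0.0284.
i = 1.0284^(1/12) − 1 = 0.0023364 = 0.2336%.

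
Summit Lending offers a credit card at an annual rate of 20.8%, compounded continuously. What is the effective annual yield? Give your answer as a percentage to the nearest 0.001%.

23.121%

With continuous compounding, EAR = e^0.208 − 1.
e^0.208 = 1.231213, so EAR = 0.231213 = 23.121%.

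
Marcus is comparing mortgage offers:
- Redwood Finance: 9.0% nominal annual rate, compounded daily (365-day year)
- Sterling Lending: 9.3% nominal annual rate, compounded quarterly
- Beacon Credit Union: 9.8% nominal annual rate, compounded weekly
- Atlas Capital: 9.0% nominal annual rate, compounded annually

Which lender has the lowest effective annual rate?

Redwood Finance: (1 + 0.090/365)^365 − 1 = 9.416%
Sterling Lending: (1 + 0.093/4)^4 − 1 = 9.629%
Beacon Credit Union: (1 + 0.098/52)^52 − 1 = 10.286%
Atlas Capital: compounded annually, EAR = 9.000%
The lowest effective annual rate is Atlas Capital at 9.000%.

Atlas Capital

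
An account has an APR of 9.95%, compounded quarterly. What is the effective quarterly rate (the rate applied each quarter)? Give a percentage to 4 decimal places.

2.4875%

With a nominal annual rate compounded quarterly, the periodic rate is the nominal rate divided by 4.
i = 0.0995 / 4 = 0.0248750 = 2.4875%.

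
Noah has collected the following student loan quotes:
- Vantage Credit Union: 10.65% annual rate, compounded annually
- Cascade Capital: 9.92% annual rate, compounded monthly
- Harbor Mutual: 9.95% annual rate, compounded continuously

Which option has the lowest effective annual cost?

Cascade Capital

Vantage Credit Union: compounded annually, EAR = 10.650%
Cascade Capital: (1 + 0.0992/12)^12 − 1 = 10.384%
Harbor Mutual: e^0.0995 − 1 = 10.462%
The lowest effective annual rate is Cascade Capital at 10.384%.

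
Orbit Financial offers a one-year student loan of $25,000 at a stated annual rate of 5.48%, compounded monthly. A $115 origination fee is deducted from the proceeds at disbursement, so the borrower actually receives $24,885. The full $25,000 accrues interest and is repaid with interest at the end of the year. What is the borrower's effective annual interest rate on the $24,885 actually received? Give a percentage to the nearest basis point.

Amount owed after one year: 25,000 × (1 + 0.0548/12)^12 = 25,000 × 1.056198 = $26,404.94.
Effective rate on net proceeds: 26,404.94 / 24,885 − 1 = 0.061079 = 6.11%.

6.11%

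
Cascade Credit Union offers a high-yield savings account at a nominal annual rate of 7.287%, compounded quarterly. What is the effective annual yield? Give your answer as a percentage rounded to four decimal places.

7.4886%

EAR = (1 + 0.07287/4)^4 − 1.
= (1 + 0.018218)^4 − 1 = 1.074886 − 1 = 7.4886%.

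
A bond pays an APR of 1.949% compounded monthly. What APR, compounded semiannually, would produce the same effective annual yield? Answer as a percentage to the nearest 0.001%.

EAR = (1 + 0.01949/12)^12 − 1 = 0.019665.
Solve (1 + r/2)^2 = 1.019665: r/2 = 1.019665^(1/2) − 1 = 0.009785, so r = 0.019569 = 1.957%.

1.957%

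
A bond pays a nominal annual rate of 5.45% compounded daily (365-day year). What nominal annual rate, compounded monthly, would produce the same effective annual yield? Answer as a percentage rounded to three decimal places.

EAR = (1 + 0.0545/365)^365 − 1 = 0.056008.
Solve (1 + r/12)^12 = 1.056008: r/12 = 1.056008^(1/12) − 1 = 0.004552, so r = 0.054620 = 5.462%.

5.462%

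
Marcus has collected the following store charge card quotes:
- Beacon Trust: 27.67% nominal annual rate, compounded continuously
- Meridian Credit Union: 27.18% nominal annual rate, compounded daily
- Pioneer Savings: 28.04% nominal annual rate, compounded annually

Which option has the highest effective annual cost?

Beacon Trust: e^0.2767 − 1 = 31.877%
Meridian Credit Union: (1 + 0.2718/365)^365 − 1 = 31.219%
Pioneer Savings: compounded annually, EAR = 28.040%
The highest effective annual rate is Beacon Trust at 31.877%.

Beacon Trust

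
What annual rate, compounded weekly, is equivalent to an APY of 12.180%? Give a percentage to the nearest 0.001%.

(1 + r/52)^52 − 1 = 0.12180, so 1 + r/52 = 1.12180^(1/52).
r/52 = 0.002213, so r = 0.115062 = 11.506%.

11.506%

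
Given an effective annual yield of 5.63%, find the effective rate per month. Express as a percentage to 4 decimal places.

0.4575%

The per-month rate i satisfies (1 + i)^12 = 1 + 0.0563.
i = 1.0563^(1/12) − 1 = 0.0045748 = 0.4575%.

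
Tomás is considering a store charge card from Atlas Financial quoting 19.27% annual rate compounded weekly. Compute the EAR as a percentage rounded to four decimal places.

21.2087%

EAR = (1 + 0.1927/52)^52 − 1.
= (1 + 0.003706)^52 − 1 = 1.212087 − 1 = 21.2087%.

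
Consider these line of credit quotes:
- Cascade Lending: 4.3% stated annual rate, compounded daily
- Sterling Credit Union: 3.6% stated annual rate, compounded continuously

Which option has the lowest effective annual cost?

Sterling Credit Union

Cascade Lending: (1 + 0.043/365)^365 − 1 = 4.394%
Sterling Credit Union: e^0.036 − 1 = 3.666%
The lowest effective annual rate is Sterling Credit Union at 3.666%.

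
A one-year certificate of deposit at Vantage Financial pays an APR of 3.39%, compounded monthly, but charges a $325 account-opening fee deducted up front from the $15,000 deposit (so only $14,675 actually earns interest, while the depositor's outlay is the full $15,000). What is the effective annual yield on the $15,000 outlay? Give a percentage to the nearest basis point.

Value after one year: 14,675 × (1 + 0.0339/12)^12 = 14,675 × 1.034432 = $15,180.29.
Effective yield on the $15,000 outlay: 15,180.29 / 15,000 − 1 = 0.012019 = 1.20%.

1.20%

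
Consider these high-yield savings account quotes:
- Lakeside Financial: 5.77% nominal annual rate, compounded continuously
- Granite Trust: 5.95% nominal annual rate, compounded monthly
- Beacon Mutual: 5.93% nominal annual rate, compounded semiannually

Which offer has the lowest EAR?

Lakeside Financial

Lakeside Financial: e^0.0577 − 1 = 5.940%
Granite Trust: (1 + 0.0595/12)^12 − 1 = 6.115%
Beacon Mutual: (1 + 0.0593/2)^2 − 1 = 6.018%
The lowest effective annual rate is Lakeside Financial at 5.940%.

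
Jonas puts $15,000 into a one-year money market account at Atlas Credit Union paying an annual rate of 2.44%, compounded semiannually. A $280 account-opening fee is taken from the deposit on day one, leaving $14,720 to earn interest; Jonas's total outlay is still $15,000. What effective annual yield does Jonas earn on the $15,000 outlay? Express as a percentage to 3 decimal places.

0.542%

Value after one year: 14,720 × (1 + 0.0244/2)^2 = 14,720 × 1.024549 = $15,081.36.
Effective yield on the $15,000 outlay: 15,081.36 / 15,000 − 1 = 0.005424 = 0.542%.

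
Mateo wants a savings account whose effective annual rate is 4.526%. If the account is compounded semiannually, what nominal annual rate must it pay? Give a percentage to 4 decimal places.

4.4759%

(1 + r/2)^2 − 1 = 0.04526, so 1 + r/2 = 1.04526^(1/2).
r/2 = 0.022380, so r = 0.044759 = 4.4759%.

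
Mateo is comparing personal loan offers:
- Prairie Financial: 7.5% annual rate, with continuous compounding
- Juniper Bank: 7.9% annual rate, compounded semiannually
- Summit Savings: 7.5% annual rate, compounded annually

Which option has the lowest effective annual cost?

Prairie Financial: e^0.075 − 1 = 7.788%
Juniper Bank: (1 + 0.079/2)^2 − 1 = 8.056%
Summit Savings: compounded annually, EAR = 7.500%
The lowest effective annual rate is Summit Savings at 7.500%.

Summit Savings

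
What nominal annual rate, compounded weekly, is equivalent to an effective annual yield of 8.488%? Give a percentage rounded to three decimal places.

(1 + r/52)^52 − 1 = 0.08488, so 1 + r/52 = 1.08488^(1/52).
r/52 = 0.001568, so r = 0.081533 = 8.153%.

8.153%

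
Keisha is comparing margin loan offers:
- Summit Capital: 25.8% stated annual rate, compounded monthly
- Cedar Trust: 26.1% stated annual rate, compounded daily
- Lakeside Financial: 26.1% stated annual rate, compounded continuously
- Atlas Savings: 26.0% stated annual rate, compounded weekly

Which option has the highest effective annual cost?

Summit Capital: (1 + 0.258/12)^12 − 1 = 29.080%
Cedar Trust: (1 + 0.261/365)^365 − 1 = 29.811%
Lakeside Financial: e^0.261 − 1 = 29.823%
Atlas Savings: (1 + 0.260/52)^52 − 1 = 29.609%
The highest effective annual rate is Lakeside Financial at 29.823%.

Lakeside Financial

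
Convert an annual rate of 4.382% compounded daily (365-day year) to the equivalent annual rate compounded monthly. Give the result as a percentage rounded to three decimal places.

EAR = (1 + 0.04382/365)^365 − 1 = 0.044792.
Solve (1 + r/12)^12 = 1.044792: r/12 = 1.044792^(1/12) − 1 = 0.003658, so r = 0.043897 = 4.390%.

4.390%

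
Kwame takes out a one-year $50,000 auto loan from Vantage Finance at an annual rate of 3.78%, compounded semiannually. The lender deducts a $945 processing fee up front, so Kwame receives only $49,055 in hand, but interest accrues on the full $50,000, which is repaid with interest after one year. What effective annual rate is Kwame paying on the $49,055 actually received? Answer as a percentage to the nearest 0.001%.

5.816%

Amount owed after one year: 50,000 × (1 + 0.0378/2)^2 = 50,000 × 1.038157 = $51,907.86.
Effective rate on net proceeds: 51,907.86 / 49,055 − 1 = 0.058156 = 5.816%.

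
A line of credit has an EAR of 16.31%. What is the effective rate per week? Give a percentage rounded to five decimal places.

0.29098%

The per-week rate i satisfies (1 + i)^52 = 1 + 0.1631.
i = 1.1631^(1/52) − 1 = 0.0029098 = 0.29098%.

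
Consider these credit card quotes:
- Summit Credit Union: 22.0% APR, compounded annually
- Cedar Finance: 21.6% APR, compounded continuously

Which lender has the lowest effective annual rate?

Summit Credit Union

Summit Credit Union: compounded annually, EAR = 22.000%
Cedar Finance: e^0.216 − 1 = 24.110%
The lowest effective annual rate is Summit Credit Union at 22.000%.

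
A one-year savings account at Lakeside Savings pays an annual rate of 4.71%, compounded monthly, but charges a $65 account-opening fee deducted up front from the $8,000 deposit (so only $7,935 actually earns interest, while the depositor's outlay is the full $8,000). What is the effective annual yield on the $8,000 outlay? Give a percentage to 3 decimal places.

3.961%

Value after one year: 7,935 × (1 + 0.0471/12)^12 = 7,935 × 1.048130 = $8,316.91.
Effective yield on the $8,000 outlay: 8,316.91 / 8,000 − 1 = 0.039614 = 3.961%.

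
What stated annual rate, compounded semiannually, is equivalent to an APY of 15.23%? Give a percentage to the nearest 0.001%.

(1 + r/2)^2 − 1 = 0.1523, so 1 + r/2 = 1.1523^(1/2).
r/2 = 0.073452, so r = 0.146905 = 14.690%.

14.690%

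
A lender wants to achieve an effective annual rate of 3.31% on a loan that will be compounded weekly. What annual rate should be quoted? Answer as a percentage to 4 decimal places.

(1 + r/52)^52 − 1 = 0.0331, so 1 + r/52 = 1.0331^(1/52).
r/52 = 0.000626, so r = 0.032574 = 3.2574%.

3.2574%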